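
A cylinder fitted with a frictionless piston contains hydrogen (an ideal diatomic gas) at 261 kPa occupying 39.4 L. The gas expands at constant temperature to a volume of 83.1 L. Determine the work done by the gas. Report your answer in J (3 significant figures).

W ≈ 7670 J

Isothermal: W = nRT ln(V₂/V₁) = P₁V₁ ln(V₂/V₁).
P₁V₁ = (261 kPa)(39.4 L) = 10283 J.
W = 10283 × ln(83.1/39.4) = 10283 × 0.7463
W_by_gas = 7674 J.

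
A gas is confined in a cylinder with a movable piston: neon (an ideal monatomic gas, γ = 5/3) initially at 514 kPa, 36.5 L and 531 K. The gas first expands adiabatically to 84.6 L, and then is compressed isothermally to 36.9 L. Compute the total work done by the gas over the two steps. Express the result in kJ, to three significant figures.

W_total ≈ 3.19 kJ

Step 1 (adiabatic): W = (P₁V₁ − P₂V₂)/(γ−1) = (18761 − 10712)/0.667 = 12073 J.
After step 1: P = 126.6 kPa, V = 84.6 L, T = 303.2 K.
Step 2 (isothermal): W = P₁V₁ ln(V₂/V₁) = (10712) ln(36.9/84.6) = -8888 J.
W_total = 12073 − 8888 = 3185 J.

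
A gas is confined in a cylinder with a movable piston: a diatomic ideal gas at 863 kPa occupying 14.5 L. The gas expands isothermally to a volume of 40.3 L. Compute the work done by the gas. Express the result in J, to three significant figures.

Isothermal: W = nRT ln(V₂/V₁) = P₁V₁ ln(V₂/V₁).
P₁V₁ = (863 kPa)(14.5 L) = 12514 J.
W = 12514 × ln(40.3/14.5) = 12514 × 1.022
W_by_gas = 12791 J.

W ≈ 12800 J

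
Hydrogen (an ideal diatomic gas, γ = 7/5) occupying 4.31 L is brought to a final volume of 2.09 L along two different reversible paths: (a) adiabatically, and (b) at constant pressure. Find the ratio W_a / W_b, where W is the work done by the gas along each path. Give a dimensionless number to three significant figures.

W_a / W_b ≈ 1.63

Path (a) adiabatic: W = P₁V₁(1 − (V₁/V₂)^(γ−1))/(γ−1) → W_a/(P₁V₁) = -0.8394.
Path (b) isobaric: W = P₁(V₂ − V₁) → W_b/(P₁V₁) = -0.5151.
W_a / W_b = -0.8394 / -0.5151 = 1.63.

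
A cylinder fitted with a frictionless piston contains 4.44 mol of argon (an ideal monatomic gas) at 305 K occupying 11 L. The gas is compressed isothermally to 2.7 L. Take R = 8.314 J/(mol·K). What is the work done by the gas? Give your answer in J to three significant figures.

Isothermal: W = nRT ln(V₂/V₁).
W = (4.44)(8.314)(305) × ln(2.7/11)
  = 11259 × -1.405
W_by_gas = -15815 J.

W ≈ -15800 J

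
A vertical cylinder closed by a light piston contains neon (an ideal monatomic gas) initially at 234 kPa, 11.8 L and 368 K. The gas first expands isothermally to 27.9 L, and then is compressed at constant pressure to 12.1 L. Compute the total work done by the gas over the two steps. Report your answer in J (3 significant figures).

W_total ≈ 812 J

Step 1 (isothermal): W = P₁V₁ ln(V₂/V₁) = (2761) ln(27.9/11.8) = 2376 J.
After step 1: P = 98.97 kPa, V = 27.9 L, T = 368 K.
Step 2 (isobaric): W = PΔV = (98.97 kPa)(12.1 − 27.9 L) = -1564 J.
W_total = 2376 − 1564 = 812.4 J.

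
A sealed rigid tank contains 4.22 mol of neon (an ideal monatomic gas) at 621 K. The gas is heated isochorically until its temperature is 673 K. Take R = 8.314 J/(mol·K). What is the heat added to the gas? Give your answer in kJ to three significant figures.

Q ≈ 2.74 kJ

Constant volume ⇒ W = 0, so Q = ΔU = nCᵥΔT with Cᵥ = 3R/2 = 12.47 J/(mol·K).
ΔU = (4.22)(12.47)(673 − 621) = 2737 J.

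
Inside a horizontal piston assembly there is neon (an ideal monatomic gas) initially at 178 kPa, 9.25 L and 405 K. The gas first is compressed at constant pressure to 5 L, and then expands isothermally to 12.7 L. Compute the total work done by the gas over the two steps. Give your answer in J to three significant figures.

Step 1 (isobaric): W = PΔV = (178 kPa)(5 − 9.25 L) = -756.5 J.
After step 1: P = 178 kPa, V = 5 L, T = 218.9 K.
Step 2 (isothermal): W = P₁V₁ ln(V₂/V₁) = (890) ln(12.7/5) = 829.6 J.
W_total = -756.5 + 829.6 = 73.13 J.

W_total ≈ 73.1 J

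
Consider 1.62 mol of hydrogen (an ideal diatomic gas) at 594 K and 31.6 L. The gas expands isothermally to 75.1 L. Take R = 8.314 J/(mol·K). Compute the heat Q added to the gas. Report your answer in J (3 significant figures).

Q ≈ 6930 J

Isothermal ⇒ ΔU = 0, so Q = W = nRT ln(V₂/V₁).
Q = (1.62)(8.314)(594) ln(75.1/31.6) = 8000 × 0.8657 = 6926 J.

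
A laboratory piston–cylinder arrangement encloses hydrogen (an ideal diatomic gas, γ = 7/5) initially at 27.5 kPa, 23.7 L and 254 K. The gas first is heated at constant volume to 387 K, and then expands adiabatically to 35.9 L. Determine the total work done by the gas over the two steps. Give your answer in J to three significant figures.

W_total ≈ 380 J

Step 1 (isochoric): W = 0 (constant volume).
After step 1: P = 41.9 kPa (V unchanged).
Step 2 (adiabatic): W = (P₁V₁ − P₂V₂)/(γ−1) = (993 − 841)/0.4 = 379.9 J.
W_total = 0 + 379.9 = 379.9 J.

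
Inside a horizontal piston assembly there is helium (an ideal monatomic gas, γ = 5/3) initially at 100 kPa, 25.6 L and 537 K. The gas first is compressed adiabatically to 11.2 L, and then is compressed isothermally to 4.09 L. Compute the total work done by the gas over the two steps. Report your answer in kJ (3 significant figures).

W_total ≈ -7.30 kJ

Step 1 (adiabatic): W = (P₁V₁ − P₂V₂)/(γ−1) = (2560 − 4442)/0.667 = -2823 J.
After step 1: P = 396.6 kPa, V = 11.2 L, T = 931.8 K.
Step 2 (isothermal): W = P₁V₁ ln(V₂/V₁) = (4442) ln(4.09/11.2) = -4475 J.
W_total = -2823 − 4475 = -7298 J.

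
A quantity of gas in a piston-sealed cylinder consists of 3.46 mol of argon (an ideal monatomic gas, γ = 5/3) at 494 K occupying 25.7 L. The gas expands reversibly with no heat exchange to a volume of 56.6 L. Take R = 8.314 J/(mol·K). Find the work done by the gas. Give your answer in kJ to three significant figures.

W ≈ 8.72 kJ

Adiabatic: TV^(γ−1) = const with γ = 5/3.
T₂ = T₁ (V₁/V₂)^(γ−1) = 494 × (25.7/56.6)^0.667 = 494 × 0.5908 = 291.8 K.
W_by = nCᵥ(T₁ − T₂) = (3.46)(12.47)(494 − 291.8) = 8723 J.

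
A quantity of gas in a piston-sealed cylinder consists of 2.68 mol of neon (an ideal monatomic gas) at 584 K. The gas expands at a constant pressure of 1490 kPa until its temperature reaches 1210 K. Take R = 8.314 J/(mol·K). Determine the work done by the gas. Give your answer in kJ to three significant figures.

Isobaric: W = P ΔV = nR ΔT.
W = (2.68)(8.314)(1210 − 584) = 13948 J.

W ≈ 13.9 kJ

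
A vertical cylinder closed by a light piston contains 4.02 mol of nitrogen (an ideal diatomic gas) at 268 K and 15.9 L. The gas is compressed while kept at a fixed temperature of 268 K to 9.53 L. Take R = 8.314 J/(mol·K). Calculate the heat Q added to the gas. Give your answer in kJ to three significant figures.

Q ≈ -4.58 kJ

Isothermal ⇒ ΔU = 0, so Q = W = nRT ln(V₂/V₁).
Q = (4.02)(8.314)(268) ln(9.53/15.9) = 8957 × -0.5119 = -4585 J.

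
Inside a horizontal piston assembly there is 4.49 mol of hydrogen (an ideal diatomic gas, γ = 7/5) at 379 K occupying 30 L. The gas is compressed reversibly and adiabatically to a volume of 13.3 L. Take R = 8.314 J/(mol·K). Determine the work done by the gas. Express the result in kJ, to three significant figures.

W ≈ -13.6 kJ

Adiabatic: TV^(γ−1) = const with γ = 7/5.
T₂ = T₁ (V₁/V₂)^(γ−1) = 379 × (30/13.3)^0.4 = 379 × 1.385 = 524.7 K.
W_by = nCᵥ(T₁ − T₂) = (4.49)(20.79)(379 − 524.7) = -13601 J.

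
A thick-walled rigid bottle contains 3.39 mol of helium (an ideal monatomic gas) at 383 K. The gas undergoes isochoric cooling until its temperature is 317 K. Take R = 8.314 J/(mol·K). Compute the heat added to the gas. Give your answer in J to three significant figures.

Q ≈ -2790 J

Constant volume ⇒ W = 0, so Q = ΔU = nCᵥΔT with Cᵥ = 3R/2 = 12.47 J/(mol·K).
ΔU = (3.39)(12.47)(317 − 383) = -2790 J.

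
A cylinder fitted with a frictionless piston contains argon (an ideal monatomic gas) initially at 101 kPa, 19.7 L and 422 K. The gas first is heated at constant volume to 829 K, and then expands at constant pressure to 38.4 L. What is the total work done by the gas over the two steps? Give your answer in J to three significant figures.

Step 1 (isochoric): W = 0 (constant volume).
After step 1: P = 198.4 kPa (V unchanged).
Step 2 (isobaric): W = PΔV = (198.4 kPa)(38.4 − 19.7 L) = 3710 J.
W_total = 0 + 3710 = 3710 J.

W_total ≈ 3710 J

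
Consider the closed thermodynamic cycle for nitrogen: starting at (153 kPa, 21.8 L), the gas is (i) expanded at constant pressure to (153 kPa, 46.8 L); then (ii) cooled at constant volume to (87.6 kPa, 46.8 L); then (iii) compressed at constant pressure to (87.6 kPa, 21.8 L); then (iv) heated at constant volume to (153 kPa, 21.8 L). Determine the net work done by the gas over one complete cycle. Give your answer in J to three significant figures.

Constant-volume legs do no work.
W(i) = (153)(46.8 − 21.8) = 3825 J; W(iii) = (87.6)(21.8 − 46.8) = -2190 J.
W_net = 3825 − 2190 = 1635 J (the clockwise enclosed area).

W_net ≈ 1640 J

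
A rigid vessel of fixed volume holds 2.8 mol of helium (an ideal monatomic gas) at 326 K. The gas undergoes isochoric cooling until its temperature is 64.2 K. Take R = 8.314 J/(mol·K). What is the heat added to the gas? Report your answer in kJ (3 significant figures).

Constant volume ⇒ W = 0, so Q = ΔU = nCᵥΔT with Cᵥ = 3R/2 = 12.47 J/(mol·K).
ΔU = (2.8)(12.47)(64.2 − 326) = -9142 J.

Q ≈ -9.14 kJ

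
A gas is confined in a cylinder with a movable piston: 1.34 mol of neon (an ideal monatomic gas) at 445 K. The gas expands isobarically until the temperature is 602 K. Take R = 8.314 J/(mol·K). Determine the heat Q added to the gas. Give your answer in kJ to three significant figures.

Q ≈ 4.37 kJ

Isobaric: W = nRΔT = (1.34)(8.314)(157) = 1749 J.
ΔU = nCᵥΔT with Cᵥ = 3R/2: ΔU = (1.34)(12.47)(157) = 2624 J.
Q = ΔU + W = 2624 + 1749 = 4373 J.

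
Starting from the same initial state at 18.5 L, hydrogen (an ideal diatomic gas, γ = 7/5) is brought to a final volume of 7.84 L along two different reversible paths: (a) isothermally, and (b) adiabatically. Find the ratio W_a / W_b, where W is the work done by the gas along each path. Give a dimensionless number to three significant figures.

Path (a) isothermal: W = P₁V₁ ln(V₂/V₁) → W_a/(P₁V₁) = -0.8585.
Path (b) adiabatic: W = P₁V₁(1 − (V₁/V₂)^(γ−1))/(γ−1) → W_b/(P₁V₁) = -1.024.
W_a / W_b = -0.8585 / -1.024 = 0.8381.

W_a / W_b ≈ 0.838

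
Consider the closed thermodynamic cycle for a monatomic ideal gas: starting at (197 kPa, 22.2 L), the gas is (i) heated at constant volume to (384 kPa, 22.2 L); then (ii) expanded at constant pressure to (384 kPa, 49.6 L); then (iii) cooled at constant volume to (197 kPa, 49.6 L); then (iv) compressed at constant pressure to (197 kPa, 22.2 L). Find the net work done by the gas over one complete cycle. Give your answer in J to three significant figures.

W_net ≈ 5120 J

Constant-volume legs do no work.
W(ii) = (384)(49.6 − 22.2) = 10522 J; W(iv) = (197)(22.2 − 49.6) = -5398 J.
W_net = 10522 − 5398 = 5124 J (the clockwise enclosed area).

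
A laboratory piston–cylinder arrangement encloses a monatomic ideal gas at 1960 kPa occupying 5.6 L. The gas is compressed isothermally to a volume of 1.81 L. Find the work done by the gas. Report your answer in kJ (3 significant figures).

W ≈ -12.4 kJ

Isothermal: W = nRT ln(V₂/V₁) = P₁V₁ ln(V₂/V₁).
P₁V₁ = (1960 kPa)(5.6 L) = 10976 J.
W = 10976 × ln(1.81/5.6) = 10976 × -1.129
W_by_gas = -12397 J.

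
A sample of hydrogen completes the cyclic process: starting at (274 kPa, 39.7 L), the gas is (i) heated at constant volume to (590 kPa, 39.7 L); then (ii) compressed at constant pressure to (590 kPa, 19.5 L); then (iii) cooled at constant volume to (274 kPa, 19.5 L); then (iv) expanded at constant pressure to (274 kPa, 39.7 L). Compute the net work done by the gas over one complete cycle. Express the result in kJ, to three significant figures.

W_net ≈ -6.38 kJ

Constant-volume legs do no work.
W(ii) = (590)(19.5 − 39.7) = -11918 J; W(iv) = (274)(39.7 − 19.5) = 5535 J.
W_net = -11918 + 5535 = -6383 J (the counter-clockwise enclosed area).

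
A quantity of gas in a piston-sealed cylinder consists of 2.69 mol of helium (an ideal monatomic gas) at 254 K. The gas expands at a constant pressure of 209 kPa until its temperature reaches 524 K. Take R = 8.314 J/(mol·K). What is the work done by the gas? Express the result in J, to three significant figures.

Isobaric: W = P ΔV = nR ΔT.
W = (2.69)(8.314)(524 − 254) = 6038 J.

W ≈ 6040 J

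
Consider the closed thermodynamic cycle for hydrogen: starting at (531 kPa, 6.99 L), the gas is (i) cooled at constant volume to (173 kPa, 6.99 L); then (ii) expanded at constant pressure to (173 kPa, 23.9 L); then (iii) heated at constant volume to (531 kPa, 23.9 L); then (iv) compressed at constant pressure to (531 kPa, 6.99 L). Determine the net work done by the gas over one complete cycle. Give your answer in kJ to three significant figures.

W_net ≈ -6.05 kJ

Constant-volume legs do no work.
W(ii) = (173)(23.9 − 6.99) = 2925 J; W(iv) = (531)(6.99 − 23.9) = -8979 J.
W_net = 2925 − 8979 = -6054 J (the counter-clockwise enclosed area).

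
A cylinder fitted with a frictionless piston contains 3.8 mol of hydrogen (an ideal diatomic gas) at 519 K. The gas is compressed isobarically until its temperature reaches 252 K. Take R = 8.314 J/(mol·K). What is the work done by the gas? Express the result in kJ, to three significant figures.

Isobaric: W = P ΔV = nR ΔT.
W = (3.8)(8.314)(252 − 519) = -8435 J.

W ≈ -8.44 kJ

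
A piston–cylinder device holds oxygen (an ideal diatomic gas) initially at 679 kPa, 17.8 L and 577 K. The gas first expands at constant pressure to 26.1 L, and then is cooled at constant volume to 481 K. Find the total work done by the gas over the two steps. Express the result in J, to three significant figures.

Step 1 (isobaric): W = PΔV = (679 kPa)(26.1 − 17.8 L) = 5636 J.
Step 2 (isochoric): W = 0 (constant volume).
W_total = 5636 + 0 = 5636 J.

W_total ≈ 5640 J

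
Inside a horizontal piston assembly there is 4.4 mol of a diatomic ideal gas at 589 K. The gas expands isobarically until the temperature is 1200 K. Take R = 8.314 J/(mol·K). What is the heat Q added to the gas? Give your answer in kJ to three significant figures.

Q ≈ 78.2 kJ

Isobaric: W = nRΔT = (4.4)(8.314)(611) = 22351 J.
ΔU = nCᵥΔT with Cᵥ = 5R/2: ΔU = (4.4)(20.79)(611) = 55878 J.
Q = ΔU + W = 55878 + 22351 = 78230 J.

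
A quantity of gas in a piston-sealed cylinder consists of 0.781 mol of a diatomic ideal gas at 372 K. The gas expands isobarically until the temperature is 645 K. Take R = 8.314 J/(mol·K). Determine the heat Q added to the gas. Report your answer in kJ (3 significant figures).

Q ≈ 6.20 kJ

Isobaric: W = nRΔT = (0.781)(8.314)(273) = 1773 J.
ΔU = nCᵥΔT with Cᵥ = 5R/2: ΔU = (0.781)(20.79)(273) = 4432 J.
Q = ΔU + W = 4432 + 1773 = 6204 J.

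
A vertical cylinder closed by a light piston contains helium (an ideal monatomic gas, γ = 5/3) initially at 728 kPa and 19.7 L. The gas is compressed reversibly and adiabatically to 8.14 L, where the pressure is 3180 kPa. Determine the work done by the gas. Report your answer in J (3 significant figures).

Adiabatic: W = (P₁V₁ − P₂V₂)/(γ − 1) with γ = 5/3.
P₁V₁ = 14342 J, P₂V₂ = 25885 J.
W = (14342 − 25885) / 0.6667 = -17315 J.

W ≈ -17300 J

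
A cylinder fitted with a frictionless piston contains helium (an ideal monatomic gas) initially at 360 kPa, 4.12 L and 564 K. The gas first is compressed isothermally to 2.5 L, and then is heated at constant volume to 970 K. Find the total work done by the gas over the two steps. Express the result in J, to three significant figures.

W_total ≈ -741 J

Step 1 (isothermal): W = P₁V₁ ln(V₂/V₁) = (1483) ln(2.5/4.12) = -741 J.
Step 2 (isochoric): W = 0 (constant volume).
W_total = -741 + 0 = -741 J.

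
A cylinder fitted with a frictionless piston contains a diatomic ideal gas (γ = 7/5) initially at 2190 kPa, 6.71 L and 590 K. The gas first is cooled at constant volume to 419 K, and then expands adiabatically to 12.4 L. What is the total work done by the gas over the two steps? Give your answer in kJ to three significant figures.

W_total ≈ 5.68 kJ

Step 1 (isochoric): W = 0 (constant volume).
After step 1: P = 1555 kPa (V unchanged).
Step 2 (adiabatic): W = (P₁V₁ − P₂V₂)/(γ−1) = (10436 − 8163)/0.4 = 5682 J.
W_total = 0 + 5682 = 5682 J.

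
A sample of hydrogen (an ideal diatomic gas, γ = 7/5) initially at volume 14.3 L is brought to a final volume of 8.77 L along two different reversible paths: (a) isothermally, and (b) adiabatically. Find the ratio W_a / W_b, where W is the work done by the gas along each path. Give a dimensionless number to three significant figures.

Path (a) isothermal: W = P₁V₁ ln(V₂/V₁) → W_a/(P₁V₁) = -0.4889.
Path (b) adiabatic: W = P₁V₁(1 − (V₁/V₂)^(γ−1))/(γ−1) → W_b/(P₁V₁) = -0.54.
W_a / W_b = -0.4889 / -0.54 = 0.9054.

W_a / W_b ≈ 0.905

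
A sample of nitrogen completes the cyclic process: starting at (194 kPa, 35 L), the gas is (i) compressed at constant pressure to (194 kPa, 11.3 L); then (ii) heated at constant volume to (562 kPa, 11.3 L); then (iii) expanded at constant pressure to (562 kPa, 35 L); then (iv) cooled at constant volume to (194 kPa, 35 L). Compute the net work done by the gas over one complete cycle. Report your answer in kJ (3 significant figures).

Constant-volume legs do no work.
W(i) = (194)(11.3 − 35) = -4598 J; W(iii) = (562)(35 − 11.3) = 13319 J.
W_net = -4598 + 13319 = 8722 J (the clockwise enclosed area).

W_net ≈ 8.72 kJ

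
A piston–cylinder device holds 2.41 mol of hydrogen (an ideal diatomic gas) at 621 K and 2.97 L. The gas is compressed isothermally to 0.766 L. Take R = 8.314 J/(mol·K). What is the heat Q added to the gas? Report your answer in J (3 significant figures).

Isothermal ⇒ ΔU = 0, so Q = W = nRT ln(V₂/V₁).
Q = (2.41)(8.314)(621) ln(0.766/2.97) = 12443 × -1.355 = -16862 J.

Q ≈ -16900 J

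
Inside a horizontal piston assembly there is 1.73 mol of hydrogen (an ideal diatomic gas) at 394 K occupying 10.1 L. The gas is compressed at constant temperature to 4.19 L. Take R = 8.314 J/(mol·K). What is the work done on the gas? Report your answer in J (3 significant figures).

Isothermal: W = nRT ln(V₂/V₁).
W = (1.73)(8.314)(394) × ln(4.19/10.1)
  = 5667 × -0.8798
W_by_gas = -4986 J; work on gas = −W_by = 4986 J.

W ≈ 4990 J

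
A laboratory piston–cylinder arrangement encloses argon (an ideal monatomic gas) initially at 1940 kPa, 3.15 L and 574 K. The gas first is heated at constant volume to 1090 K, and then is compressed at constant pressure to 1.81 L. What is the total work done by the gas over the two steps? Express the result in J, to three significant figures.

Step 1 (isochoric): W = 0 (constant volume).
After step 1: P = 3684 kPa (V unchanged).
Step 2 (isobaric): W = PΔV = (3684 kPa)(1.81 − 3.15 L) = -4937 J.
W_total = 0 − 4937 = -4937 J.

W_total ≈ -4940 J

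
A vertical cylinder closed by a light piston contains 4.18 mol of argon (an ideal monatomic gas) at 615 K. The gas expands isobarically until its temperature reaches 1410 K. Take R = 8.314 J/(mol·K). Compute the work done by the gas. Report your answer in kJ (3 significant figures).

Isobaric: W = P ΔV = nR ΔT.
W = (4.18)(8.314)(1410 − 615) = 27628 J.

W ≈ 27.6 kJ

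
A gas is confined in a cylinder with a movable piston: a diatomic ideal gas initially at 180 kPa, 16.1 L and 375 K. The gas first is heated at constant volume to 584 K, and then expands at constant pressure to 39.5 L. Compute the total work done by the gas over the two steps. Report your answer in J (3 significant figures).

W_total ≈ 6560 J

Step 1 (isochoric): W = 0 (constant volume).
After step 1: P = 280.3 kPa (V unchanged).
Step 2 (isobaric): W = PΔV = (280.3 kPa)(39.5 − 16.1 L) = 6559 J.
W_total = 0 + 6559 = 6559 J.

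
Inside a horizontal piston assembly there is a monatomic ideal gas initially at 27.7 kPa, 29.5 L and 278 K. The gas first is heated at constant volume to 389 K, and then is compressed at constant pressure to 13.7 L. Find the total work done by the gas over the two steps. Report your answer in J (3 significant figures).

W_total ≈ -612 J

Step 1 (isochoric): W = 0 (constant volume).
After step 1: P = 38.76 kPa (V unchanged).
Step 2 (isobaric): W = PΔV = (38.76 kPa)(13.7 − 29.5 L) = -612.4 J.
W_total = 0 − 612.4 = -612.4 J.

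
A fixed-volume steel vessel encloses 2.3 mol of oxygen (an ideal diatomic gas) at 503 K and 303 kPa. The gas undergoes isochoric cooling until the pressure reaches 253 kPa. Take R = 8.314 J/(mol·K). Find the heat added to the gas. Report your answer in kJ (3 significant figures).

Constant volume ⇒ W = 0, so Q = ΔU = nCᵥΔT with Cᵥ = 5R/2 = 20.79 J/(mol·K).
At constant V, T₂/T₁ = P₂/P₁ ⇒ ΔT = T₁(P₂/P₁ − 1) = 503·(253/303 − 1) = -83 K.
ΔU = (2.3)(20.79)(-83) = -3968 J.

Q ≈ -3.97 kJ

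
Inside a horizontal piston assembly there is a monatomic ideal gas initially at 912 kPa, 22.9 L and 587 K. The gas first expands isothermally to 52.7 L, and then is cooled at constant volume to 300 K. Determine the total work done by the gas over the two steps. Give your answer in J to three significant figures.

Step 1 (isothermal): W = P₁V₁ ln(V₂/V₁) = (20885) ln(52.7/22.9) = 17407 J.
Step 2 (isochoric): W = 0 (constant volume).
W_total = 17407 + 0 = 17407 J.

W_total ≈ 17400 J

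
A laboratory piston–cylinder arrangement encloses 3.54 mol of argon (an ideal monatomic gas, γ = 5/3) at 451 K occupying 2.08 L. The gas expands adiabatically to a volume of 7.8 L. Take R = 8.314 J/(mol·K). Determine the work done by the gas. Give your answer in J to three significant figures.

Adiabatic: TV^(γ−1) = const with γ = 5/3.
T₂ = T₁ (V₁/V₂)^(γ−1) = 451 × (2.08/7.8)^0.667 = 451 × 0.4143 = 186.8 K.
W_by = nCᵥ(T₁ − T₂) = (3.54)(12.47)(451 − 186.8) = 11662 J.

W ≈ 11700 J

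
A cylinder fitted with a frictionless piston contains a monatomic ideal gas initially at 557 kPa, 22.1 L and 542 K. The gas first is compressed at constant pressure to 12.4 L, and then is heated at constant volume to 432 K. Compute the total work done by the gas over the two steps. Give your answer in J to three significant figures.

W_total ≈ -5400 J

Step 1 (isobaric): W = PΔV = (557 kPa)(12.4 − 22.1 L) = -5403 J.
Step 2 (isochoric): W = 0 (constant volume).
W_total = -5403 + 0 = -5403 J.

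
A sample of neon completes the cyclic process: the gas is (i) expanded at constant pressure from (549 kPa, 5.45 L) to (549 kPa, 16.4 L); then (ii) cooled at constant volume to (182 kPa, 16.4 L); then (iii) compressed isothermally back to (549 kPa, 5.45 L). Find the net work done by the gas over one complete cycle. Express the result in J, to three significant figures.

W_net ≈ 2720 J

Leg (i): W = PΔV = (549)(16.4 − 5.45) = 6012 J.
Leg (ii): W = 0.
Leg (iii): W = PᵢVᵢ ln(V_f/Vᵢ) = (2985) ln(5.45/16.4) = -3288 J.
W_net = 6012 − 3288 = 2723 J.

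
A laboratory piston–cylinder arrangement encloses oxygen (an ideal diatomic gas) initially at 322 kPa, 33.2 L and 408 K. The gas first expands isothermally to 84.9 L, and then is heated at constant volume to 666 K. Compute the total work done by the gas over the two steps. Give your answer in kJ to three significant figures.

Step 1 (isothermal): W = P₁V₁ ln(V₂/V₁) = (10690) ln(84.9/33.2) = 10037 J.
Step 2 (isochoric): W = 0 (constant volume).
W_total = 10037 + 0 = 10037 J.

W_total ≈ 10.0 kJ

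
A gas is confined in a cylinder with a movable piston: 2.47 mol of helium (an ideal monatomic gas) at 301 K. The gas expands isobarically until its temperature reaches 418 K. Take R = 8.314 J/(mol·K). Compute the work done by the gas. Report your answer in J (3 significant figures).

Isobaric: W = P ΔV = nR ΔT.
W = (2.47)(8.314)(418 − 301) = 2403 J.

W ≈ 2400 J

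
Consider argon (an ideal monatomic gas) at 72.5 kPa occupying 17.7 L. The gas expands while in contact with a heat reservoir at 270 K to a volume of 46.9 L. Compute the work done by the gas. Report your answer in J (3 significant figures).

Isothermal: W = nRT ln(V₂/V₁) = P₁V₁ ln(V₂/V₁).
P₁V₁ = (72.5 kPa)(17.7 L) = 1283 J.
W = 1283 × ln(46.9/17.7) = 1283 × 0.9745
W_by_gas = 1250 J.

W ≈ 1250 J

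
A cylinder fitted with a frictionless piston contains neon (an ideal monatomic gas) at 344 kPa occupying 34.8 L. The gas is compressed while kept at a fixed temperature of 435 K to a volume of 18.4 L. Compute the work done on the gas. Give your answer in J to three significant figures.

W ≈ 7630 J

Isothermal: W = nRT ln(V₂/V₁) = P₁V₁ ln(V₂/V₁).
P₁V₁ = (344 kPa)(34.8 L) = 11971 J.
W = 11971 × ln(18.4/34.8) = 11971 × -0.6373
W_by_gas = -7629 J; work on gas = −W_by = 7629 J.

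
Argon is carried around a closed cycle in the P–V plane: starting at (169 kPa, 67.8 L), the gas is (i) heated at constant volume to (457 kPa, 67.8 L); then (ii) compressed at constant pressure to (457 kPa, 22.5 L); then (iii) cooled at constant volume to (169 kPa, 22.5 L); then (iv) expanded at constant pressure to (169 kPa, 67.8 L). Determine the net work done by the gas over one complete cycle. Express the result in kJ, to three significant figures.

W_net ≈ -13.0 kJ

Constant-volume legs do no work.
W(ii) = (457)(22.5 − 67.8) = -20702 J; W(iv) = (169)(67.8 − 22.5) = 7656 J.
W_net = -20702 + 7656 = -13046 J (the counter-clockwise enclosed area).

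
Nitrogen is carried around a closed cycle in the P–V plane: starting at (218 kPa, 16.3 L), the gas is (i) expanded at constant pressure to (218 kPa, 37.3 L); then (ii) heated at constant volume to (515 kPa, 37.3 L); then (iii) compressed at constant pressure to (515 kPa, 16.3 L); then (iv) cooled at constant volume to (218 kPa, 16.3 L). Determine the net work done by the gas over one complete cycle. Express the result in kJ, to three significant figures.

W_net ≈ -6.24 kJ

Constant-volume legs do no work.
W(i) = (218)(37.3 − 16.3) = 4578 J; W(iii) = (515)(16.3 − 37.3) = -10815 J.
W_net = 4578 − 10815 = -6237 J (the counter-clockwise enclosed area).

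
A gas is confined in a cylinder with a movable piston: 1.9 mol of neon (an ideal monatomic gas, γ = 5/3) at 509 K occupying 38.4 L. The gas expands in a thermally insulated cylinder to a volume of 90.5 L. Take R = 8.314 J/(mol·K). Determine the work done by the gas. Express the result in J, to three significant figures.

W ≈ 5250 J

Adiabatic: TV^(γ−1) = const with γ = 5/3.
T₂ = T₁ (V₁/V₂)^(γ−1) = 509 × (38.4/90.5)^0.667 = 509 × 0.5647 = 287.4 K.
W_by = nCᵥ(T₁ − T₂) = (1.9)(12.47)(509 − 287.4) = 5250 J.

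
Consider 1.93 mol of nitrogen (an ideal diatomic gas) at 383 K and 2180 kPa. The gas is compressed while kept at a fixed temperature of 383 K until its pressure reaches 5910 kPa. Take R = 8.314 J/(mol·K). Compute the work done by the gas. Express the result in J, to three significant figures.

W ≈ -6130 J

Isothermal process: W = nRT ln(V₂/V₁) = nRT ln(P₁/P₂).
W = (1.93)(8.314)(383) × ln(2180/5910)
  = 6146 × ln(0.3689) = 6146 × -0.9973
W_by_gas = -6129 J.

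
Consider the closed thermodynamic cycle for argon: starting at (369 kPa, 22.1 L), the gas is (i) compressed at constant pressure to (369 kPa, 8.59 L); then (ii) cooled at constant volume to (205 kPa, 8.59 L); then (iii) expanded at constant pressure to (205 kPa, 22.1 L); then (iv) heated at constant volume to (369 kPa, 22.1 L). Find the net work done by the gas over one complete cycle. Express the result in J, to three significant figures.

Constant-volume legs do no work.
W(i) = (369)(8.59 − 22.1) = -4985 J; W(iii) = (205)(22.1 − 8.59) = 2770 J.
W_net = -4985 + 2770 = -2216 J (the counter-clockwise enclosed area).

W_net ≈ -2220 J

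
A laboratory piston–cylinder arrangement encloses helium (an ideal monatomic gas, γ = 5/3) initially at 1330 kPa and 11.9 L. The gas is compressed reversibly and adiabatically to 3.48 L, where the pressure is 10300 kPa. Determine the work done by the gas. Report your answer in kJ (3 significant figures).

W ≈ -30.0 kJ

Adiabatic: W = (P₁V₁ − P₂V₂)/(γ − 1) with γ = 5/3.
P₁V₁ = 15827 J, P₂V₂ = 35844 J.
W = (15827 − 35844) / 0.6667 = -30025 J.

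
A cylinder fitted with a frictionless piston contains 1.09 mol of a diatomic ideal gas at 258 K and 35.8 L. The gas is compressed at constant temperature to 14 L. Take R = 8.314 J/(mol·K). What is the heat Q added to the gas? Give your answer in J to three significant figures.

Isothermal ⇒ ΔU = 0, so Q = W = nRT ln(V₂/V₁).
Q = (1.09)(8.314)(258) ln(14/35.8) = 2338 × -0.9389 = -2195 J.

Q ≈ -2200 J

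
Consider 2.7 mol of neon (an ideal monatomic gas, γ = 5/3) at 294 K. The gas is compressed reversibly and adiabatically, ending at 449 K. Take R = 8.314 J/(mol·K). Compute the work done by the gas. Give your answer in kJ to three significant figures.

Adiabatic ⇒ Q = 0, so W_by = −ΔU = nCᵥ(T₁ − T₂).
Cᵥ = 3R/2 = 12.47 J/(mol·K).
W = (2.7)(12.47)(294 − 449) = -5219 J.

W ≈ -5.22 kJ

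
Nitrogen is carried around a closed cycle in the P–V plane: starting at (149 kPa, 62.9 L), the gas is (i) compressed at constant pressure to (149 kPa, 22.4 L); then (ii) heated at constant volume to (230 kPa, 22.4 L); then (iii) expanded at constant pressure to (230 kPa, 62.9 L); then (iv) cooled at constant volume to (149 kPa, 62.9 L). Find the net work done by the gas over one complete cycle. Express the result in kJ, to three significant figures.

W_net ≈ 3.28 kJ

Constant-volume legs do no work.
W(i) = (149)(22.4 − 62.9) = -6034 J; W(iii) = (230)(62.9 − 22.4) = 9315 J.
W_net = -6034 + 9315 = 3280 J (the clockwise enclosed area).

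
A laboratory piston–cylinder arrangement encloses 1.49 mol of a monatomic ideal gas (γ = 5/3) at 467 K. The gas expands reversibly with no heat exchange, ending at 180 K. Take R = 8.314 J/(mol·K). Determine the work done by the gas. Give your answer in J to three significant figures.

W ≈ 5330 J

Adiabatic ⇒ Q = 0, so W_by = −ΔU = nCᵥ(T₁ − T₂).
Cᵥ = 3R/2 = 12.47 J/(mol·K).
W = (1.49)(12.47)(467 − 180) = 5333 J.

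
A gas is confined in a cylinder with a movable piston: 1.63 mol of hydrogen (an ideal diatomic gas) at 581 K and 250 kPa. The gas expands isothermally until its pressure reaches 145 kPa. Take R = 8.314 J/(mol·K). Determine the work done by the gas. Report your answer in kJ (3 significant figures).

Isothermal process: W = nRT ln(V₂/V₁) = nRT ln(P₁/P₂).
W = (1.63)(8.314)(581) × ln(250/145)
  = 7874 × ln(1.724) = 7874 × 0.5447
W_by_gas = 4289 J.

W ≈ 4.29 kJ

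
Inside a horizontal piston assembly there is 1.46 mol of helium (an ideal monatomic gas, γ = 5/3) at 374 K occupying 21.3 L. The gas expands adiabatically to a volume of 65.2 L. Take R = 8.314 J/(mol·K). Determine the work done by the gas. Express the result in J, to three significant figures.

Adiabatic: TV^(γ−1) = const with γ = 5/3.
T₂ = T₁ (V₁/V₂)^(γ−1) = 374 × (21.3/65.2)^0.667 = 374 × 0.4743 = 177.4 K.
W_by = nCᵥ(T₁ − T₂) = (1.46)(12.47)(374 − 177.4) = 3580 J.

W ≈ 3580 J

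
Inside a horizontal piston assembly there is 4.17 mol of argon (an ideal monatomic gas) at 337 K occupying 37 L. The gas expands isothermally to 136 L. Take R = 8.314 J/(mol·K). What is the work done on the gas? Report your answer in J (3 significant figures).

W ≈ -15200 J

Isothermal: W = nRT ln(V₂/V₁).
W = (4.17)(8.314)(337) × ln(136/37)
  = 11684 × 1.302
W_by_gas = 15209 J; work on gas = −W_by = -15209 J.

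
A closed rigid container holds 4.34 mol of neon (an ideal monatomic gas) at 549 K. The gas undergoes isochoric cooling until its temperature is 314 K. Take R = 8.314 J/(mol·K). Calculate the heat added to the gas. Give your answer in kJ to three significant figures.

Constant volume ⇒ W = 0, so Q = ΔU = nCᵥΔT with Cᵥ = 3R/2 = 12.47 J/(mol·K).
ΔU = (4.34)(12.47)(314 − 549) = -12719 J.

Q ≈ -12.7 kJ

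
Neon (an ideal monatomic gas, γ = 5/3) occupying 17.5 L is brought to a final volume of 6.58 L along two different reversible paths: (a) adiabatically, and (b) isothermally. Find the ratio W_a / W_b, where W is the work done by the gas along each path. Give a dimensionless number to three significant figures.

W_a / W_b ≈ 1.41

Path (a) adiabatic: W = P₁V₁(1 − (V₁/V₂)^(γ−1))/(γ−1) → W_a/(P₁V₁) = -1.379.
Path (b) isothermal: W = P₁V₁ ln(V₂/V₁) → W_b/(P₁V₁) = -0.9782.
W_a / W_b = -1.379 / -0.9782 = 1.41.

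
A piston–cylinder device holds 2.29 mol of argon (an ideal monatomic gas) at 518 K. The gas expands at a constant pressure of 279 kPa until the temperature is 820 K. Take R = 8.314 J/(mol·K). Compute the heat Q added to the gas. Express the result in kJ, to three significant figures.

Q ≈ 14.4 kJ

Isobaric: W = nRΔT = (2.29)(8.314)(302) = 5750 J.
ΔU = nCᵥΔT with Cᵥ = 3R/2: ΔU = (2.29)(12.47)(302) = 8625 J.
Q = ΔU + W = 8625 + 5750 = 14374 J.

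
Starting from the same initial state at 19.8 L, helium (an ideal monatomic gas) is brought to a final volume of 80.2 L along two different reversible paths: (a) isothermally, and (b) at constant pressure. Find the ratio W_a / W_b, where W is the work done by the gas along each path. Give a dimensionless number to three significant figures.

Path (a) isothermal: W = P₁V₁ ln(V₂/V₁) → W_a/(P₁V₁) = 1.399.
Path (b) isobaric: W = P₁(V₂ − V₁) → W_b/(P₁V₁) = 3.051.
W_a / W_b = 1.399 / 3.051 = 0.4586.

W_a / W_b ≈ 0.459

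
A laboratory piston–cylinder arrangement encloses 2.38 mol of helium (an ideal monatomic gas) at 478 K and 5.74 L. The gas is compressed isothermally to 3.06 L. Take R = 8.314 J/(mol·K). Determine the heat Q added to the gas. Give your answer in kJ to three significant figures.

Isothermal ⇒ ΔU = 0, so Q = W = nRT ln(V₂/V₁).
Q = (2.38)(8.314)(478) ln(3.06/5.74) = 9458 × -0.629 = -5950 J.

Q ≈ -5.95 kJ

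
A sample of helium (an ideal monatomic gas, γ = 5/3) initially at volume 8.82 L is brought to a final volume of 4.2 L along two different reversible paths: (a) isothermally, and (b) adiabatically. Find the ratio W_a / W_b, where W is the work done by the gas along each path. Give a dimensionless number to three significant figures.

W_a / W_b ≈ 0.773

Path (a) isothermal: W = P₁V₁ ln(V₂/V₁) → W_a/(P₁V₁) = -0.7419.
Path (b) adiabatic: W = P₁V₁(1 − (V₁/V₂)^(γ−1))/(γ−1) → W_b/(P₁V₁) = -0.9598.
W_a / W_b = -0.7419 / -0.9598 = 0.773.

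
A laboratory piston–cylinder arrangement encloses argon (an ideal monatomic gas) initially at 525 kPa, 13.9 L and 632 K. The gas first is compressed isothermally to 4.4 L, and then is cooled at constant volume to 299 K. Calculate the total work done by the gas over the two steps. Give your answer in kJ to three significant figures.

W_total ≈ -8.39 kJ

Step 1 (isothermal): W = P₁V₁ ln(V₂/V₁) = (7298) ln(4.4/13.9) = -8394 J.
Step 2 (isochoric): W = 0 (constant volume).
W_total = -8394 + 0 = -8394 J.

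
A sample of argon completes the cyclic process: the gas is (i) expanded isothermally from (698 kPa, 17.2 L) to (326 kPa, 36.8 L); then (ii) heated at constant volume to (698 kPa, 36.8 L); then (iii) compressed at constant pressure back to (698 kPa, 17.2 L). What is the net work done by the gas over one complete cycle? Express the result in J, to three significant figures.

Leg (i): W = PᵢVᵢ ln(V_f/Vᵢ) = (12006) ln(36.8/17.2) = 9131 J.
Leg (ii): W = 0.
Leg (iii): W = PΔV = (698)(17.2 − 36.8) = -13681 J.
W_net = 9131 − 13681 = -4549 J.

W_net ≈ -4550 J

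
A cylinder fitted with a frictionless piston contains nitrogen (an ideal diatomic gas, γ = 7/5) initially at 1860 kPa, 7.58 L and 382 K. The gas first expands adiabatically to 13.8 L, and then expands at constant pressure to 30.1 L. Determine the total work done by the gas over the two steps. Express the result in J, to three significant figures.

Step 1 (adiabatic): W = (P₁V₁ − P₂V₂)/(γ−1) = (14099 − 11094)/0.4 = 7511 J.
After step 1: P = 803.9 kPa, V = 13.8 L, T = 300.6 K.
Step 2 (isobaric): W = PΔV = (803.9 kPa)(30.1 − 13.8 L) = 13104 J.
W_total = 7511 + 13104 = 20615 J.

W_total ≈ 20600 J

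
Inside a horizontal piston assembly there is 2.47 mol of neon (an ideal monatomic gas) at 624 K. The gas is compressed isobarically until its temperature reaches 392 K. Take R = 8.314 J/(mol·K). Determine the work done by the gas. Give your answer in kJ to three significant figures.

Isobaric: W = P ΔV = nR ΔT.
W = (2.47)(8.314)(392 − 624) = -4764 J.

W ≈ -4.76 kJ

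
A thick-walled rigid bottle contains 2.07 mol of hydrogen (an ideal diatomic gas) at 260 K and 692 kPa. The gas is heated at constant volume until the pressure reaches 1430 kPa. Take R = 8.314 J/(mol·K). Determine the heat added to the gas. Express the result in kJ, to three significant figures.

Q ≈ 11.9 kJ

Constant volume ⇒ W = 0, so Q = ΔU = nCᵥΔT with Cᵥ = 5R/2 = 20.79 J/(mol·K).
At constant V, T₂/T₁ = P₂/P₁ ⇒ ΔT = T₁(P₂/P₁ − 1) = 260·(1430/692 − 1) = 277.3 K.
ΔU = (2.07)(20.79)(277.3) = 11930 J.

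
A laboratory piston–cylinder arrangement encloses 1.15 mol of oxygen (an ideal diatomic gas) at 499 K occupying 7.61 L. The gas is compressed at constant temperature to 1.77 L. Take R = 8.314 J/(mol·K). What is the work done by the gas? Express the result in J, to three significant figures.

W ≈ -6960 J

Isothermal: W = nRT ln(V₂/V₁).
W = (1.15)(8.314)(499) × ln(1.77/7.61)
  = 4771 × -1.458
W_by_gas = -6958 J.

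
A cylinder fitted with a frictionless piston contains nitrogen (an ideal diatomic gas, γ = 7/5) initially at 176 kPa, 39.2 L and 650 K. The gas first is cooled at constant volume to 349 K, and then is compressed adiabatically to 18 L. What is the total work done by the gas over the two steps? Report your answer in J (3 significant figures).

Step 1 (isochoric): W = 0 (constant volume).
After step 1: P = 94.5 kPa (V unchanged).
Step 2 (adiabatic): W = (P₁V₁ − P₂V₂)/(γ−1) = (3704 − 5057)/0.4 = -3382 J.
W_total = 0 − 3382 = -3382 J.

W_total ≈ -3380 J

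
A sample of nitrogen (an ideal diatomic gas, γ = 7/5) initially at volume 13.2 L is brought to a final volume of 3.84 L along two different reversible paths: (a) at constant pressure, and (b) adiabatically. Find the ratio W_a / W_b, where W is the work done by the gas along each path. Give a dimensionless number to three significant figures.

Path (a) isobaric: W = P₁(V₂ − V₁) → W_a/(P₁V₁) = -0.7091.
Path (b) adiabatic: W = P₁V₁(1 − (V₁/V₂)^(γ−1))/(γ−1) → W_b/(P₁V₁) = -1.597.
W_a / W_b = -0.7091 / -1.597 = 0.4441.

W_a / W_b ≈ 0.444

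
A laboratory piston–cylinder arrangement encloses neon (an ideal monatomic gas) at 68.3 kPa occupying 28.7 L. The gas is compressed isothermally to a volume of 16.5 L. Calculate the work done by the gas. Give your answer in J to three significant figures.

Isothermal: W = nRT ln(V₂/V₁) = P₁V₁ ln(V₂/V₁).
P₁V₁ = (68.3 kPa)(28.7 L) = 1960 J.
W = 1960 × ln(16.5/28.7) = 1960 × -0.5535
W_by_gas = -1085 J.

W ≈ -1090 J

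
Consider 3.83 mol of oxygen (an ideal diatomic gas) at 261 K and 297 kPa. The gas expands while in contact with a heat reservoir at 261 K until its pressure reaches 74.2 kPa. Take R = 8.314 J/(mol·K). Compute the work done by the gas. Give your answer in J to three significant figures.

Isothermal process: W = nRT ln(V₂/V₁) = nRT ln(P₁/P₂).
W = (3.83)(8.314)(261) × ln(297/74.2)
  = 8311 × ln(4.003) = 8311 × 1.387
W_by_gas = 11527 J.

W ≈ 11500 J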